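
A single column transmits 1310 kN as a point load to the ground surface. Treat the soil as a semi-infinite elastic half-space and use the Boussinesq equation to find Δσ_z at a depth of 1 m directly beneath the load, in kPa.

Δσ_z ≈ 625 kPa

Boussinesq vertical stress below a point load on an elastic half-space:
Δσ_z = 3P/(2πz²) · [1 + (r/z)²]^(−5/2)
r/z = 0/1 = 0; [1+(r/z)²]^(−5/2) = 1.
Δσ_z = 3×1310/(2π×1²) × 1 = 625.48 × 1 = 625.5 kPa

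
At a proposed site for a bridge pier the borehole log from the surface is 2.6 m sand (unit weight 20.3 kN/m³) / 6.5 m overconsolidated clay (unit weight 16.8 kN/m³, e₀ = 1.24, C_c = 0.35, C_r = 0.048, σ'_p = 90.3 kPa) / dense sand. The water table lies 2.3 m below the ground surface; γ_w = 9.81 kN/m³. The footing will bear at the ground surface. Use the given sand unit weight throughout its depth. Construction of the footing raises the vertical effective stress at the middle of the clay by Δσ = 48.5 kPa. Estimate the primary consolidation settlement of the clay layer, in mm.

S_c ≈ 143 mm

Mid-depth of clay below the ground surface: z = 2.6 + 6.5/2 = 5.85 m.
Total vertical stress at mid-clay: σ_v = 20.3×2.6 + 16.8×3.25 = 107.38 kPa.
Pore pressure: u = 9.81×(5.85 − 2.3) = 34.825 kPa.
Initial effective stress: σ'_0 = σ_v − u = 107.38 − 34.825 = 72.555 kPa.
Final effective stress: σ'_f = 72.555 + 48.5 = 121.06 kPa.
σ'_f = 121.06 > σ'_p = 90.3 kPa, so the stress path crosses the preconsolidation pressure — recompression up to σ'_p, then virgin compression beyond:
S_c = H/(1+e₀)·[C_r·log₁₀(σ'_p/σ'_0) + C_c·log₁₀(σ'_f/σ'_p)]
    = 6.5/2.24 × [0.048×log₁₀(90.3/72.555) + 0.35×log₁₀(121.06/90.3)]
    = 2.9018 × [0.004561 + 0.04456] = 0.1425 m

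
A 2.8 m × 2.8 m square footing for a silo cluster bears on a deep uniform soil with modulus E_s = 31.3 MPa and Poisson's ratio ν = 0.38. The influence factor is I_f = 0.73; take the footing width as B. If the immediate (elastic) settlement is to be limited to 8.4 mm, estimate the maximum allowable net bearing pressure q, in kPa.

q ≈ 150 kPa

E_s = 31.3 MPa = 31300 kPa.
S_e = q·B·(1−ν²)/E_s · I_f  ⇒  q = S_e·E_s / (B·(1−ν²)·I_f).
q = 0.0084 × 31300 / (2.8 × 0.8556 × 0.73) = 150.3 kPa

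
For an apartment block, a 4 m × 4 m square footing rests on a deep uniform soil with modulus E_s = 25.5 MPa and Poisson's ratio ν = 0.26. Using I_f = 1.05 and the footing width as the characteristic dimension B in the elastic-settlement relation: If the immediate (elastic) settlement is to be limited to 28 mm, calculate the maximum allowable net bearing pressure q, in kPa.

E_s = 25.5 MPa = 25500 kPa.
S_e = q·B·(1−ν²)/E_s · I_f  ⇒  q = S_e·E_s / (B·(1−ν²)·I_f).
q = 0.028 × 25500 / (4 × 0.9324 × 1.05) = 182.3 kPa

q ≈ 182 kPa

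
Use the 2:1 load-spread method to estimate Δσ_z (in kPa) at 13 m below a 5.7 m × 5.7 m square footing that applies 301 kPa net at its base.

By the 2:1 method the load spreads at 1 horizontal : 2 vertical, so at depth z the loaded area has grown by z in each plan dimension:
Δσ = qBL/((B+z)(L+z)) = 301×5.7×5.7/((5.7+13)(5.7+13)) = 27.966 kPa

Δσ_z ≈ 28 kPa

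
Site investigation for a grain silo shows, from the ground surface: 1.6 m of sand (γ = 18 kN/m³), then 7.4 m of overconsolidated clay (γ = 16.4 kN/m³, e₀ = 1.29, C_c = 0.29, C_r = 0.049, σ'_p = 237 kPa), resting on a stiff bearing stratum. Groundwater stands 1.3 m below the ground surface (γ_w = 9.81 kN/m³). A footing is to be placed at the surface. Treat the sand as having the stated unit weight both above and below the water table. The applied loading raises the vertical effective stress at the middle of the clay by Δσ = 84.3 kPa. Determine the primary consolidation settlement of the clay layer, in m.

S_c ≈ 0.0677 m

Mid-depth of clay below the ground surface: z = 1.6 + 7.4/2 = 5.3 m.
Total vertical stress at mid-clay: σ_v = 18×1.6 + 16.4×3.7 = 89.48 kPa.
Pore pressure: u = 9.81×(5.3 − 1.3) = 39.24 kPa.
Initial effective stress: σ'_0 = σ_v − u = 89.48 − 39.24 = 50.24 kPa.
Final effective stress: σ'_f = 50.24 + 84.3 = 134.54 kPa.
σ'_f = 134.54 ≤ σ'_p = 237 kPa, so the clay remains overconsolidated and only the recompression index applies:
S_c = C_r·H/(1+e₀)·log₁₀(σ'_f/σ'_0) = 0.049×7.4/2.29×log₁₀(134.54/50.24)
    = 0.15834 × 0.4278 = 0.06774 m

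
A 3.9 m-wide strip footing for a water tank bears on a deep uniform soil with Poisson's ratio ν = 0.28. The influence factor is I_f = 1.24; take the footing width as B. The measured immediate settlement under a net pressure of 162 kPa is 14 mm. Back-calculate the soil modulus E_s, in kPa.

E_s ≈ 51600 kPa

S_e = q·B·(1−ν²)/E_s · I_f  ⇒  E_s = q·B·(1−ν²)·I_f / S_e.
E_s = 162 × 3.9 × 0.9216 × 1.24 / 0.014 = 51570 kPa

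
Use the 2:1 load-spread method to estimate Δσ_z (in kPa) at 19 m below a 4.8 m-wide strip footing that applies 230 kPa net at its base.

Δσ_z ≈ 46.4 kPa

By the 2:1 method the load spreads at 1 horizontal : 2 vertical, so at depth z the loaded area has grown by z in each plan dimension:
Δσ = qB/(B+z) = 230×4.8/(4.8+19) = 46.387 kPa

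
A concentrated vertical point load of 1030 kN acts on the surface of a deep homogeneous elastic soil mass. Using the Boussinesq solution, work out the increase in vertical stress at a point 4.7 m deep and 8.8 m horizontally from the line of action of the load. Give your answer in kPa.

Boussinesq vertical stress below a point load on an elastic half-space:
Δσ_z = 3P/(2πz²) · [1 + (r/z)²]^(−5/2)
r/z = 8.8/4.7 = 1.8723; [1+(r/z)²]^(−5/2) = 0.023206.
Δσ_z = 3×1030/(2π×4.7²) × 0.023206 = 22.263 × 0.023206 = 0.5166 kPa

Δσ_z ≈ 0.517 kPa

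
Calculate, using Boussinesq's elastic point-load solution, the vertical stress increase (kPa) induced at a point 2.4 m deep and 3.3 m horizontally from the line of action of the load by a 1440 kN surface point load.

Boussinesq vertical stress below a point load on an elastic half-space:
Δσ_z = 3P/(2πz²) · [1 + (r/z)²]^(−5/2)
r/z = 3.3/2.4 = 1.375; [1+(r/z)²]^(−5/2) = 0.070392.
Δσ_z = 3×1440/(2π×2.4²) × 0.070392 = 119.37 × 0.070392 = 8.403 kPa

Δσ_z ≈ 8.4 kPa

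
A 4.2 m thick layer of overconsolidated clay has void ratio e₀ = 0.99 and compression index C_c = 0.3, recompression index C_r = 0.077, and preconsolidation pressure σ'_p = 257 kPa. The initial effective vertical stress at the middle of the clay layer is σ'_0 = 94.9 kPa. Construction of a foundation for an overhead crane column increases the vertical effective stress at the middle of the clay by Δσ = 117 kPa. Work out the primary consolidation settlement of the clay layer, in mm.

Final effective stress: σ'_f = 94.9 + 117 = 211.9 kPa.
σ'_f = 211.9 ≤ σ'_p = 257 kPa, so the clay remains overconsolidated and only the recompression index applies:
S_c = C_r·H/(1+e₀)·log₁₀(σ'_f/σ'_0) = 0.077×4.2/1.99×log₁₀(211.9/94.9)
    = 0.16252 × 0.34886 = 0.0567 m

S_c ≈ 56.7 mm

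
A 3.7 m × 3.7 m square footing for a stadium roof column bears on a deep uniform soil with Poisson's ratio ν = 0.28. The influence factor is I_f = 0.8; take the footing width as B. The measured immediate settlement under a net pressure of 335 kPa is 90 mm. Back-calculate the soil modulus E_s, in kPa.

E_s ≈ 10200 kPa

S_e = q·B·(1−ν²)/E_s · I_f  ⇒  E_s = q·B·(1−ν²)·I_f / S_e.
E_s = 335 × 3.7 × 0.9216 × 0.8 / 0.09 = 10150 kPa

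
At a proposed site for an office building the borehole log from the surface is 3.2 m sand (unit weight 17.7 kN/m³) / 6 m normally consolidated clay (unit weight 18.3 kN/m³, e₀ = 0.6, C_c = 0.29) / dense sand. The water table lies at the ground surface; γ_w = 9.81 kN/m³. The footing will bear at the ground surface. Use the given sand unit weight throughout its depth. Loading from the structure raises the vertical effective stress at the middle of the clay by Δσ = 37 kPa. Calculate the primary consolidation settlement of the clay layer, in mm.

S_c ≈ 259 mm

Mid-depth of clay below the ground surface: z = 3.2 + 6/2 = 6.2 m.
Total vertical stress at mid-clay: σ_v = 17.7×3.2 + 18.3×3 = 111.54 kPa.
Pore pressure: u = 9.81×(6.2 − 0) = 60.822 kPa.
Initial effective stress: σ'_0 = σ_v − u = 111.54 − 60.822 = 50.718 kPa.
Final effective stress: σ'_f = σ'_0 + Δσ = 50.718 + 37 = 87.718 kPa.
Normally consolidated clay, so the full stress increment lies on the virgin compression line:
S_c = C_c·H/(1+e₀)·log₁₀(σ'_f/σ'_0) = 0.29×6/(1+0.6)×log₁₀(87.718/50.718)
    = 1.0875 × 0.23793 = 0.2587 m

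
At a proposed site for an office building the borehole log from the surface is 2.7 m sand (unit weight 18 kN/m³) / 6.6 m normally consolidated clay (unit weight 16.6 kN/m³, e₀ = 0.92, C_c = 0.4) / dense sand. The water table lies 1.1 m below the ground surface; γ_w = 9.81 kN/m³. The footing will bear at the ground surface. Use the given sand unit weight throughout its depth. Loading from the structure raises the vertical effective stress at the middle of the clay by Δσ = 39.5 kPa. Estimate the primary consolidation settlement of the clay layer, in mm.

S_c ≈ 322 mm

Mid-depth of clay below the ground surface: z = 2.7 + 6.6/2 = 6 m.
Total vertical stress at mid-clay: σ_v = 18×2.7 + 16.6×3.3 = 103.38 kPa.
Pore pressure: u = 9.81×(6 − 1.1) = 48.069 kPa.
Initial effective stress: σ'_0 = σ_v − u = 103.38 − 48.069 = 55.311 kPa.
Final effective stress: σ'_f = σ'_0 + Δσ = 55.311 + 39.5 = 94.811 kPa.
Normally consolidated clay, so the full stress increment lies on the virgin compression line:
S_c = C_c·H/(1+e₀)·log₁₀(σ'_f/σ'_0) = 0.4×6.6/(1+0.92)×log₁₀(94.811/55.311)
    = 1.375 × 0.23405 = 0.3218 m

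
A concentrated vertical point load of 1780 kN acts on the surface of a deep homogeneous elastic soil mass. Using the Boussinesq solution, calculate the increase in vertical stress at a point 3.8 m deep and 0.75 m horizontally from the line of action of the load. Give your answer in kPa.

Boussinesq vertical stress below a point load on an elastic half-space:
Δσ_z = 3P/(2πz²) · [1 + (r/z)²]^(−5/2)
r/z = 0.75/3.8 = 0.19737; [1+(r/z)²]^(−5/2) = 0.90888.
Δσ_z = 3×1780/(2π×3.8²) × 0.90888 = 58.856 × 0.90888 = 53.49 kPa

Δσ_z ≈ 53.5 kPa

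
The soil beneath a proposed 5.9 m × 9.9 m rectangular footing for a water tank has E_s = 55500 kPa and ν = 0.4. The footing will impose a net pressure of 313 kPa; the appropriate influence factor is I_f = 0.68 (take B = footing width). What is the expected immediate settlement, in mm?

S_e ≈ 19 mm

Immediate (elastic) settlement: S_e = q·B·(1−ν²)/E_s · I_f.
S_e = 313 × 5.9 × (1 − 0.4²) / 55500 × 0.68
    = 313 × 5.9 × 0.84 / 55500 × 0.68
    = 0.01901 m = 19.01 mm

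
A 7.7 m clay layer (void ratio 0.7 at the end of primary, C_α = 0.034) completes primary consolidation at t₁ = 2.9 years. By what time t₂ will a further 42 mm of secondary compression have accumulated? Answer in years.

t₂ ≈ 5.43 years

S_s = C_α·H/(1+e_p)·log₁₀(t₂/t₁) ⇒ log₁₀(t₂/t₁) = S_s·(1+e_p)/(C_α·H).
log₁₀(t₂/t₁) = 0.042 × (1+0.7) / (0.034×7.7) = 0.2727
t₂ = t₁ × 10^0.2727 = 2.9 × 1.874 = 5.434 years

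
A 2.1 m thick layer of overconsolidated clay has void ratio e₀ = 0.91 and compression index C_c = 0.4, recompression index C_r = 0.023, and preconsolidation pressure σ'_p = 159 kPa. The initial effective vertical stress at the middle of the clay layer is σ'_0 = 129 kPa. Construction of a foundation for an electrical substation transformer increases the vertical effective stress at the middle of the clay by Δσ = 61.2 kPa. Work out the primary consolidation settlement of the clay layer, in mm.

Final effective stress: σ'_f = 129 + 61.2 = 190.2 kPa.
σ'_f = 190.2 > σ'_p = 159 kPa, so the stress path crosses the preconsolidation pressure — recompression up to σ'_p, then virgin compression beyond:
S_c = H/(1+e₀)·[C_r·log₁₀(σ'_p/σ'_0) + C_c·log₁₀(σ'_f/σ'_p)]
    = 2.1/1.91 × [0.023×log₁₀(159/129) + 0.4×log₁₀(190.2/159)]
    = 1.0995 × [0.0020886 + 0.031125] = 0.03652 m

S_c ≈ 36.5 mm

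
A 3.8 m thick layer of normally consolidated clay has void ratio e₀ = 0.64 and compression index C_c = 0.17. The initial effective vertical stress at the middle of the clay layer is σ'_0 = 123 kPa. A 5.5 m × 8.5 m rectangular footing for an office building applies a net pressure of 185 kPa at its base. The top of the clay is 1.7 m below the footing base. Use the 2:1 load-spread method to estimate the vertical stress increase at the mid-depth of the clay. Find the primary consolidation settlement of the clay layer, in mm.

Mid-depth of clay below the footing base: z = 1.7 + 3.8/2 = 3.6 m.
Stress increase at mid-clay by the 2:1 spreading method:
Δσ = qBL/((B+z)(L+z)) = 185×5.5×8.5/((5.5+3.6)(8.5+3.6)) = 78.546 kPa
Final effective stress: σ'_f = σ'_0 + Δσ = 123 + 78.546 = 201.55 kPa.
Normally consolidated clay, so the full stress increment lies on the virgin compression line:
S_c = C_c·H/(1+e₀)·log₁₀(σ'_f/σ'_0) = 0.17×3.8/(1+0.64)×log₁₀(201.55/123)
    = 0.3939 × 0.21448 = 0.08448 m

S_c ≈ 84.5 mm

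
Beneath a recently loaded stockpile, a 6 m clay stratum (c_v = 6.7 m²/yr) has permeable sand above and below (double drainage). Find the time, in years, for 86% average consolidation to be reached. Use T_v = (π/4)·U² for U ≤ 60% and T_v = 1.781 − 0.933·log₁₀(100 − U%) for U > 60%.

t ≈ 0.956 years

Drainage path length: H_d = H/2 = 3 m (double drainage).
U > 60%: T_v = 1.781 − 0.933·log₁₀(100 − 86) = 0.71166.
t = T_v·H_d²/c_v = 0.71166×3²/6.7 = 0.956 years.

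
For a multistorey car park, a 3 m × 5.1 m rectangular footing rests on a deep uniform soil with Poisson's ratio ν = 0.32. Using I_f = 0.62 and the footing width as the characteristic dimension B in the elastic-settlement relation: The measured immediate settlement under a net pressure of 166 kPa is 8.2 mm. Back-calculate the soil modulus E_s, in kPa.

E_s ≈ 33800 kPa

S_e = q·B·(1−ν²)/E_s · I_f  ⇒  E_s = q·B·(1−ν²)·I_f / S_e.
E_s = 166 × 3 × 0.8976 × 0.62 / 0.0082 = 33800 kPa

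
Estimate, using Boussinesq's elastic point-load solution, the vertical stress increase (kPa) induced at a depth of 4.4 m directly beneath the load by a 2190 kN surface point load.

Boussinesq vertical stress below a point load on an elastic half-space:
Δσ_z = 3P/(2πz²) · [1 + (r/z)²]^(−5/2)
r/z = 0/4.4 = 0; [1+(r/z)²]^(−5/2) = 1.
Δσ_z = 3×2190/(2π×4.4²) × 1 = 54.011 × 1 = 54.01 kPa

Δσ_z ≈ 54 kPa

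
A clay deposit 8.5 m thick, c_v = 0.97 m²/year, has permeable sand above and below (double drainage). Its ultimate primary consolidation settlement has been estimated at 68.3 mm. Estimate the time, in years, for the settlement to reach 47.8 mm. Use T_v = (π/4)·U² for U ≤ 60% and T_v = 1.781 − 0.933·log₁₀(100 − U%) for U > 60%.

t ≈ 7.5 years

Drainage path length: H_d = H/2 = 4.25 m (double drainage).
U = S(t)/S_ult = 47.8/68.3 = 0.6999.
U > 60%: T_v = 1.781 − 0.933·log₁₀(100 − 69.985) = 0.40265.
t = T_v·H_d²/c_v = 0.40265×4.25²/0.97 = 7.498 years.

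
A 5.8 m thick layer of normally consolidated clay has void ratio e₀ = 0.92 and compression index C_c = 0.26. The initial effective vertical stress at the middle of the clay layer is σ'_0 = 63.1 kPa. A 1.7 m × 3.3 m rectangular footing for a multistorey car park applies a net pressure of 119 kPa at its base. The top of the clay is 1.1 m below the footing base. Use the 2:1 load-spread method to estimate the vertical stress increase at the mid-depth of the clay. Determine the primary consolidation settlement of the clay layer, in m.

Mid-depth of clay below the footing base: z = 1.1 + 5.8/2 = 4 m.
Stress increase at mid-clay by the 2:1 spreading method:
Δσ = qBL/((B+z)(L+z)) = 119×1.7×3.3/((1.7+4)(3.3+4)) = 16.044 kPa
Final effective stress: σ'_f = σ'_0 + Δσ = 63.1 + 16.044 = 79.144 kPa.
Normally consolidated clay, so the full stress increment lies on the virgin compression line:
S_c = C_c·H/(1+e₀)·log₁₀(σ'_f/σ'_0) = 0.26×5.8/(1+0.92)×log₁₀(79.144/63.1)
    = 0.78542 × 0.098389 = 0.07728 m

S_c ≈ 0.0773 m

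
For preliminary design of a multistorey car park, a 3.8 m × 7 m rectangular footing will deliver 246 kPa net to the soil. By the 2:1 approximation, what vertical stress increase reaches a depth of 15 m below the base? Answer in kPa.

Δσ_z ≈ 15.8 kPa

By the 2:1 method the load spreads at 1 horizontal : 2 vertical, so at depth z the loaded area has grown by z in each plan dimension:
Δσ = qBL/((B+z)(L+z)) = 246×3.8×7/((3.8+15)(7+15)) = 15.821 kPa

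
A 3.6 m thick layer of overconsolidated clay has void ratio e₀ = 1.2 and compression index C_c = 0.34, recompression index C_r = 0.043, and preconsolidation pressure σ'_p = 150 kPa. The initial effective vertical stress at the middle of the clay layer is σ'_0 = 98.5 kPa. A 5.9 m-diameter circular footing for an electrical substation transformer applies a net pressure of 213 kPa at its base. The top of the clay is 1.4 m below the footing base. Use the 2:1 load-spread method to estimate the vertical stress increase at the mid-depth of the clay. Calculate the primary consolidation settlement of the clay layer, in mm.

S_c ≈ 67.5 mm

Mid-depth of clay below the footing base: z = 1.4 + 3.6/2 = 3.2 m.
Stress increase at mid-clay by the 2:1 spreading method:
Δσ ≈ qD²/(D+z)² = 213×5.9²/(5.9+3.2)² = 89.537 kPa
Final effective stress: σ'_f = 98.5 + 89.537 = 188.04 kPa.
σ'_f = 188.04 > σ'_p = 150 kPa, so the stress path crosses the preconsolidation pressure — recompression up to σ'_p, then virgin compression beyond:
S_c = H/(1+e₀)·[C_r·log₁₀(σ'_p/σ'_0) + C_c·log₁₀(σ'_f/σ'_p)]
    = 3.6/2.2 × [0.043×log₁₀(150/98.5) + 0.34×log₁₀(188.04/150)]
    = 1.6364 × [0.0078542 + 0.033374] = 0.06747 m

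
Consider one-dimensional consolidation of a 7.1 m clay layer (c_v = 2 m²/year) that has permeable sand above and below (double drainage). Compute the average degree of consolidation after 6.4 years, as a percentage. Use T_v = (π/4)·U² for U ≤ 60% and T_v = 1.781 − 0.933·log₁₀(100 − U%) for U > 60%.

U ≈ 93.4 %

Drainage path length: H_d = H/2 = 3.55 m (double drainage).
T_v = c_v·t/H_d² = 2×6.4/3.55² = 1.0157.
T_v = 1.0157 corresponds to the U > 60% branch:
U = 1 − 10^((1.781 − T_v)/0.933)/100 = 0.9339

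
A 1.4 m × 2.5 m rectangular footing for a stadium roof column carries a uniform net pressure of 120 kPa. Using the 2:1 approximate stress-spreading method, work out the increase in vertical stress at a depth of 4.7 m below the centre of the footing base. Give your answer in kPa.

By the 2:1 method the load spreads at 1 horizontal : 2 vertical, so at depth z the loaded area has grown by z in each plan dimension:
Δσ = qBL/((B+z)(L+z)) = 120×1.4×2.5/((1.4+4.7)(2.5+4.7)) = 9.5628 kPa

Δσ_z ≈ 9.56 kPa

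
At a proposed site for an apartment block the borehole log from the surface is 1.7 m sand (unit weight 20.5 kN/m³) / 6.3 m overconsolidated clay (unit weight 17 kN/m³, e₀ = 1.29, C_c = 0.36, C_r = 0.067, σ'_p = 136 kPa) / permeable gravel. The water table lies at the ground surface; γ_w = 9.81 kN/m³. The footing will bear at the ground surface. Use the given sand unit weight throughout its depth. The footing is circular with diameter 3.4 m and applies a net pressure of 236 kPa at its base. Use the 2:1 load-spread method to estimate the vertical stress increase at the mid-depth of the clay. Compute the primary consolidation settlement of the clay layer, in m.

S_c ≈ 0.0548 m

Mid-depth of clay below the ground surface: z = 1.7 + 6.3/2 = 4.85 m.
Total vertical stress at mid-clay: σ_v = 20.5×1.7 + 17×3.15 = 88.4 kPa.
Pore pressure: u = 9.81×(4.85 − 0) = 47.578 kPa.
Initial effective stress: σ'_0 = σ_v − u = 88.4 − 47.578 = 40.822 kPa.
Stress increase at mid-clay by the 2:1 spreading method:
Δσ ≈ qD²/(D+z)² = 236×3.4²/(3.4+4.85)² = 40.083 kPa
Final effective stress: σ'_f = 40.822 + 40.083 = 80.905 kPa.
σ'_f = 80.905 ≤ σ'_p = 136 kPa, so the clay remains overconsolidated and only the recompression index applies:
S_c = C_r·H/(1+e₀)·log₁₀(σ'_f/σ'_0) = 0.067×6.3/2.29×log₁₀(80.905/40.822)
    = 0.18432 × 0.29708 = 0.05476 m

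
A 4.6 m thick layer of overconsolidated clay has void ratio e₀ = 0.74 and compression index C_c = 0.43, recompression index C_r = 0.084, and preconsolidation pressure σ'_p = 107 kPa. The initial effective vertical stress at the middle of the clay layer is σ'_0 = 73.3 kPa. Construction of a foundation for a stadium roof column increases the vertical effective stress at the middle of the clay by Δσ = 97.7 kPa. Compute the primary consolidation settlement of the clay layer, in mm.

Final effective stress: σ'_f = 73.3 + 97.7 = 171 kPa.
σ'_f = 171 > σ'_p = 107 kPa, so the stress path crosses the preconsolidation pressure — recompression up to σ'_p, then virgin compression beyond:
S_c = H/(1+e₀)·[C_r·log₁₀(σ'_p/σ'_0) + C_c·log₁₀(σ'_f/σ'_p)]
    = 4.6/1.74 × [0.084×log₁₀(107/73.3) + 0.43×log₁₀(171/107)]
    = 2.6437 × [0.0138 + 0.087553] = 0.2679 m

S_c ≈ 268 mm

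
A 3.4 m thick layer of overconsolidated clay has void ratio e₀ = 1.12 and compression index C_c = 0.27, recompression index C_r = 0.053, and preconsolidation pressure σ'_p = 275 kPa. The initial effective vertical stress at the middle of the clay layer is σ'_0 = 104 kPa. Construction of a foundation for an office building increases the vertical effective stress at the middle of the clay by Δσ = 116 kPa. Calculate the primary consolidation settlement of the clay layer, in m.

S_c ≈ 0.0277 m

Final effective stress: σ'_f = 104 + 116 = 220 kPa.
σ'_f = 220 ≤ σ'_p = 275 kPa, so the clay remains overconsolidated and only the recompression index applies:
S_c = C_r·H/(1+e₀)·log₁₀(σ'_f/σ'_0) = 0.053×3.4/2.12×log₁₀(220/104)
    = 0.085001 × 0.32539 = 0.02766 m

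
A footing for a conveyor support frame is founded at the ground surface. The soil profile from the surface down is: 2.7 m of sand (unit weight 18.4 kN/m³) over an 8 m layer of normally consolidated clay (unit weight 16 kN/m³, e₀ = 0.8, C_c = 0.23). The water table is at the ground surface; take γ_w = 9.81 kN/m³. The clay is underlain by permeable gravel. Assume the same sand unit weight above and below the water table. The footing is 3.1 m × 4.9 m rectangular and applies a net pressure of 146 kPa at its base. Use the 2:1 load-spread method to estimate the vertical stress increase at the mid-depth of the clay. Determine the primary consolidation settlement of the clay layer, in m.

S_c ≈ 0.152 m

Mid-depth of clay below the ground surface: z = 2.7 + 8/2 = 6.7 m.
Total vertical stress at mid-clay: σ_v = 18.4×2.7 + 16×4 = 113.68 kPa.
Pore pressure: u = 9.81×(6.7 − 0) = 65.727 kPa.
Initial effective stress: σ'_0 = σ_v − u = 113.68 − 65.727 = 47.953 kPa.
Stress increase at mid-clay by the 2:1 spreading method:
Δσ = qBL/((B+z)(L+z)) = 146×3.1×4.9/((3.1+6.7)(4.9+6.7)) = 19.509 kPa
Final effective stress: σ'_f = σ'_0 + Δσ = 47.953 + 19.509 = 67.462 kPa.
Normally consolidated clay, so the full stress increment lies on the virgin compression line:
S_c = C_c·H/(1+e₀)·log₁₀(σ'_f/σ'_0) = 0.23×8/(1+0.8)×log₁₀(67.462/47.953)
    = 1.0222 × 0.14824 = 0.1515 m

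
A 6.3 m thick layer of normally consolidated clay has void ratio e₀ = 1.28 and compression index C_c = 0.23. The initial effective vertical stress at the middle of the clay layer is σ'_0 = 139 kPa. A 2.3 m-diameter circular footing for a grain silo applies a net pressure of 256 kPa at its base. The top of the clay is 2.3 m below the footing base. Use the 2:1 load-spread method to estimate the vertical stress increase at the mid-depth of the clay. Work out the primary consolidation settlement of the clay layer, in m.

Mid-depth of clay below the footing base: z = 2.3 + 6.3/2 = 5.45 m.
Stress increase at mid-clay by the 2:1 spreading method:
Δσ ≈ qD²/(D+z)² = 256×2.3²/(2.3+5.45)² = 22.547 kPa
Final effective stress: σ'_f = σ'_0 + Δσ = 139 + 22.547 = 161.55 kPa.
Normally consolidated clay, so the full stress increment lies on the virgin compression line:
S_c = C_c·H/(1+e₀)·log₁₀(σ'_f/σ'_0) = 0.23×6.3/(1+1.28)×log₁₀(161.55/139)
    = 0.63553 × 0.065292 = 0.0415 m

S_c ≈ 0.0415 m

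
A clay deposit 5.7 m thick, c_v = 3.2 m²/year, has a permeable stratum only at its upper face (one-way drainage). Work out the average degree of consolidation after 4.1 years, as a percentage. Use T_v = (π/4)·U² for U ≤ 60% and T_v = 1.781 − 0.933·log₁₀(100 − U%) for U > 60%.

U ≈ 70.1 %

Drainage path length: H_d = H = 5.7 m (single drainage).
T_v = c_v·t/H_d² = 3.2×4.1/5.7² = 0.40382.
T_v = 0.40382 corresponds to the U > 60% branch:
U = 1 − 10^((1.781 − T_v)/0.933)/100 = 0.7007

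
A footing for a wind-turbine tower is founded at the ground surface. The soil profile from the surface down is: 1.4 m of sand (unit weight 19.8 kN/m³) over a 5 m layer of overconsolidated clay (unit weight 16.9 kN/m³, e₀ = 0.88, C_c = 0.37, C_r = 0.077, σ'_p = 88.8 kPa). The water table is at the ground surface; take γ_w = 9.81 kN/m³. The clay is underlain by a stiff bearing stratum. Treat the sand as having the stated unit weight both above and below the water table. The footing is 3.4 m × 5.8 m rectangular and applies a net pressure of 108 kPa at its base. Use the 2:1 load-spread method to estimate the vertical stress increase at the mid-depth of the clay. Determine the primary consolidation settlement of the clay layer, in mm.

Mid-depth of clay below the ground surface: z = 1.4 + 5/2 = 3.9 m.
Total vertical stress at mid-clay: σ_v = 19.8×1.4 + 16.9×2.5 = 69.97 kPa.
Pore pressure: u = 9.81×(3.9 − 0) = 38.259 kPa.
Initial effective stress: σ'_0 = σ_v − u = 69.97 − 38.259 = 31.711 kPa.
Stress increase at mid-clay by the 2:1 spreading method:
Δσ = qBL/((B+z)(L+z)) = 108×3.4×5.8/((3.4+3.9)(5.8+3.9)) = 30.077 kPa
Final effective stress: σ'_f = 31.711 + 30.077 = 61.788 kPa.
σ'_f = 61.788 ≤ σ'_p = 88.8 kPa, so the clay remains overconsolidated and only the recompression index applies:
S_c = C_r·H/(1+e₀)·log₁₀(σ'_f/σ'_0) = 0.077×5/1.88×log₁₀(61.788/31.711)
    = 0.20479 × 0.28969 = 0.05933 m

S_c ≈ 59.3 mm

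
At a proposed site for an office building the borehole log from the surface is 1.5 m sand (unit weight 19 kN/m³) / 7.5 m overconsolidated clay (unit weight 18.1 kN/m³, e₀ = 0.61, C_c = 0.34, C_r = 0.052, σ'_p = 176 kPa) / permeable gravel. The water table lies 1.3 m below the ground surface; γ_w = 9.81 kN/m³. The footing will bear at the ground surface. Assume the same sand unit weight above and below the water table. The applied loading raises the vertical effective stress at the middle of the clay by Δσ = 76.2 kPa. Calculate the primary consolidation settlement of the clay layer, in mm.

Mid-depth of clay below the ground surface: z = 1.5 + 7.5/2 = 5.25 m.
Total vertical stress at mid-clay: σ_v = 19×1.5 + 18.1×3.75 = 96.375 kPa.
Pore pressure: u = 9.81×(5.25 − 1.3) = 38.75 kPa.
Initial effective stress: σ'_0 = σ_v − u = 96.375 − 38.75 = 57.625 kPa.
Final effective stress: σ'_f = 57.625 + 76.2 = 133.82 kPa.
σ'_f = 133.82 ≤ σ'_p = 176 kPa, so the clay remains overconsolidated and only the recompression index applies:
S_c = C_r·H/(1+e₀)·log₁₀(σ'_f/σ'_0) = 0.052×7.5/1.61×log₁₀(133.82/57.625)
    = 0.24224 × 0.36591 = 0.08864 m

S_c ≈ 88.6 mm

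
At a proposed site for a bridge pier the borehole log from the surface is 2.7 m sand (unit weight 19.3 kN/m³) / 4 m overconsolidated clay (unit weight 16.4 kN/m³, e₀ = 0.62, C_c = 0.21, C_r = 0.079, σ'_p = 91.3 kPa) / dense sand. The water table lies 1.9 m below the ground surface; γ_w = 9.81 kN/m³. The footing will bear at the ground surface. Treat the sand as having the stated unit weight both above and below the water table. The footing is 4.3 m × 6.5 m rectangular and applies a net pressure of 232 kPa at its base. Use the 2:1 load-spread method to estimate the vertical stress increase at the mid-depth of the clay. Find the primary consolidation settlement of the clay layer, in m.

S_c ≈ 0.104 m

Mid-depth of clay below the ground surface: z = 2.7 + 4/2 = 4.7 m.
Total vertical stress at mid-clay: σ_v = 19.3×2.7 + 16.4×2 = 84.91 kPa.
Pore pressure: u = 9.81×(4.7 − 1.9) = 27.468 kPa.
Initial effective stress: σ'_0 = σ_v − u = 84.91 − 27.468 = 57.442 kPa.
Stress increase at mid-clay by the 2:1 spreading method:
Δσ = qBL/((B+z)(L+z)) = 232×4.3×6.5/((4.3+4.7)(6.5+4.7)) = 64.329 kPa
Final effective stress: σ'_f = 57.442 + 64.329 = 121.77 kPa.
σ'_f = 121.77 > σ'_p = 91.3 kPa, so the stress path crosses the preconsolidation pressure — recompression up to σ'_p, then virgin compression beyond:
S_c = H/(1+e₀)·[C_r·log₁₀(σ'_p/σ'_0) + C_c·log₁₀(σ'_f/σ'_p)]
    = 4/1.62 × [0.079×log₁₀(91.3/57.442) + 0.21×log₁₀(121.77/91.3)]
    = 2.4691 × [0.015898 + 0.026265] = 0.1041 m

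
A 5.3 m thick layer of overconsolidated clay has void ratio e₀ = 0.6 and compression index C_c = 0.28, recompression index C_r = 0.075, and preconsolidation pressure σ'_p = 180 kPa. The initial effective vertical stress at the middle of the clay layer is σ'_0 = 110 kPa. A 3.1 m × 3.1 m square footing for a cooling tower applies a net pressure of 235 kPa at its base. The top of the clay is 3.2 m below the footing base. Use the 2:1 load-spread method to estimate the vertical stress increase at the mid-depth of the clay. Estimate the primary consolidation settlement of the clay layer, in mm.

Mid-depth of clay below the footing base: z = 3.2 + 5.3/2 = 5.85 m.
Stress increase at mid-clay by the 2:1 spreading method:
Δσ = qBL/((B+z)(L+z)) = 235×3.1×3.1/((3.1+5.85)(3.1+5.85)) = 28.193 kPa
Final effective stress: σ'_f = 110 + 28.193 = 138.19 kPa.
σ'_f = 138.19 ≤ σ'_p = 180 kPa, so the clay remains overconsolidated and only the recompression index applies:
S_c = C_r·H/(1+e₀)·log₁₀(σ'_f/σ'_0) = 0.075×5.3/1.6×log₁₀(138.19/110)
    = 0.24844 × 0.099084 = 0.02462 m

S_c ≈ 24.6 mm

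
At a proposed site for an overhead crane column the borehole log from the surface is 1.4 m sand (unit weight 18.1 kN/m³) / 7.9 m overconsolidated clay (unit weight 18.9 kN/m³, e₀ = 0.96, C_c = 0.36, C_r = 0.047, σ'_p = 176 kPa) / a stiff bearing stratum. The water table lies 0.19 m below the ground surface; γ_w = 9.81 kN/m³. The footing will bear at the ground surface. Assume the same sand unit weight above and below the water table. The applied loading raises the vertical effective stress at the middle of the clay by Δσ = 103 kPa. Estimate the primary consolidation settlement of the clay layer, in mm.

Mid-depth of clay below the ground surface: z = 1.4 + 7.9/2 = 5.35 m.
Total vertical stress at mid-clay: σ_v = 18.1×1.4 + 18.9×3.95 = 99.995 kPa.
Pore pressure: u = 9.81×(5.35 − 0.19) = 50.62 kPa.
Initial effective stress: σ'_0 = σ_v − u = 99.995 − 50.62 = 49.375 kPa.
Final effective stress: σ'_f = 49.375 + 103 = 152.38 kPa.
σ'_f = 152.38 ≤ σ'_p = 176 kPa, so the clay remains overconsolidated and only the recompression index applies:
S_c = C_r·H/(1+e₀)·log₁₀(σ'_f/σ'_0) = 0.047×7.9/1.96×log₁₀(152.38/49.375)
    = 0.18944 × 0.48942 = 0.09271 m

S_c ≈ 92.7 mm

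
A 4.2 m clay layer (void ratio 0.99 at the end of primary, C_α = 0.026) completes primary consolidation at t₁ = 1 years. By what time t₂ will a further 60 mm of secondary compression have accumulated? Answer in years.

t₂ ≈ 12.4 years

S_s = C_α·H/(1+e_p)·log₁₀(t₂/t₁) ⇒ log₁₀(t₂/t₁) = S_s·(1+e_p)/(C_α·H).
log₁₀(t₂/t₁) = 0.06 × (1+0.99) / (0.026×4.2) = 1.093
t₂ = t₁ × 10^1.093 = 1 × 12.4 = 12.4 years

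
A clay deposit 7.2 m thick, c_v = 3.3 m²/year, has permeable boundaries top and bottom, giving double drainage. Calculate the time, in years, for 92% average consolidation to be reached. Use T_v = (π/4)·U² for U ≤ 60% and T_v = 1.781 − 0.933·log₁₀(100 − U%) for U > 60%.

Drainage path length: H_d = H/2 = 3.6 m (double drainage).
U > 60%: T_v = 1.781 − 0.933·log₁₀(100 − 92) = 0.93842.
t = T_v·H_d²/c_v = 0.93842×3.6²/3.3 = 3.685 years.

t ≈ 3.69 years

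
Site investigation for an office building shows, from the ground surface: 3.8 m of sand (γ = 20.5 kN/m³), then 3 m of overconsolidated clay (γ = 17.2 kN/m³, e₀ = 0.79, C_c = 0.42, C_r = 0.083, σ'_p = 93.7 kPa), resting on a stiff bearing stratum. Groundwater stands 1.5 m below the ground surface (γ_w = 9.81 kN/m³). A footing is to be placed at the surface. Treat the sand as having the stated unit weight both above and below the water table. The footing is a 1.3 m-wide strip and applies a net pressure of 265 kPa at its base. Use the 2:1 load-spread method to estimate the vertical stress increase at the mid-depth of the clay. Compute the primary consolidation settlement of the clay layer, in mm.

Mid-depth of clay below the ground surface: z = 3.8 + 3/2 = 5.3 m.
Total vertical stress at mid-clay: σ_v = 20.5×3.8 + 17.2×1.5 = 103.7 kPa.
Pore pressure: u = 9.81×(5.3 − 1.5) = 37.278 kPa.
Initial effective stress: σ'_0 = σ_v − u = 103.7 − 37.278 = 66.422 kPa.
Stress increase at mid-clay by the 2:1 spreading method:
Δσ = qB/(B+z) = 265×1.3/(1.3+5.3) = 52.197 kPa
Final effective stress: σ'_f = 66.422 + 52.197 = 118.62 kPa.
σ'_f = 118.62 > σ'_p = 93.7 kPa, so the stress path crosses the preconsolidation pressure — recompression up to σ'_p, then virgin compression beyond:
S_c = H/(1+e₀)·[C_r·log₁₀(σ'_p/σ'_0) + C_c·log₁₀(σ'_f/σ'_p)]
    = 3/1.79 × [0.083×log₁₀(93.7/66.422) + 0.42×log₁₀(118.62/93.7)]
    = 1.676 × [0.012402 + 0.043016] = 0.09288 m

S_c ≈ 92.9 mm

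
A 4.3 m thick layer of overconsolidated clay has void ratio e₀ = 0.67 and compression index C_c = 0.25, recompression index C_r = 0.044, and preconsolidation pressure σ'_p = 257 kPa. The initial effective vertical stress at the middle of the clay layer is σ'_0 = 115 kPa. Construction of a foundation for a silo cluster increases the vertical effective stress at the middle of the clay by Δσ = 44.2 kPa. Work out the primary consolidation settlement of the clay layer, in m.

Final effective stress: σ'_f = 115 + 44.2 = 159.2 kPa.
σ'_f = 159.2 ≤ σ'_p = 257 kPa, so the clay remains overconsolidated and only the recompression index applies:
S_c = C_r·H/(1+e₀)·log₁₀(σ'_f/σ'_0) = 0.044×4.3/1.67×log₁₀(159.2/115)
    = 0.1133 × 0.14125 = 0.016 m

S_c ≈ 0.016 m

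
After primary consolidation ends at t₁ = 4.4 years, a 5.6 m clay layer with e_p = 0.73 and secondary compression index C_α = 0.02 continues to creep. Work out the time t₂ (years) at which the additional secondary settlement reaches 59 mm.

S_s = C_α·H/(1+e_p)·log₁₀(t₂/t₁) ⇒ log₁₀(t₂/t₁) = S_s·(1+e_p)/(C_α·H).
log₁₀(t₂/t₁) = 0.059 × (1+0.73) / (0.02×5.6) = 0.9113
t₂ = t₁ × 10^0.9113 = 4.4 × 8.153 = 35.88 years

t₂ ≈ 35.9 years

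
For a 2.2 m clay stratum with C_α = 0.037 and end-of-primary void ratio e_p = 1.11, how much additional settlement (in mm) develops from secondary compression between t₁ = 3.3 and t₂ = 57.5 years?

Secondary compression: S_s = C_α·H/(1+e_p)·log₁₀(t₂/t₁)
S_s = 0.037×2.2/(1+1.11)×log₁₀(57.5/3.3)
    = 0.03858 × 1.241 = 0.04788 m

S_s ≈ 47.9 mm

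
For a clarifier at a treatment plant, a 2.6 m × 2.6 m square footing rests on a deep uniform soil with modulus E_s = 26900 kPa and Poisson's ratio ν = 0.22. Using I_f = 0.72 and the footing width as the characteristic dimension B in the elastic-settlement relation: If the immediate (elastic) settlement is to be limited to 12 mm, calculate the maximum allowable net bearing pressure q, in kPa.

S_e = q·B·(1−ν²)/E_s · I_f  ⇒  q = S_e·E_s / (B·(1−ν²)·I_f).
q = 0.012 × 26900 / (2.6 × 0.9516 × 0.72) = 181.2 kPa

q ≈ 181 kPa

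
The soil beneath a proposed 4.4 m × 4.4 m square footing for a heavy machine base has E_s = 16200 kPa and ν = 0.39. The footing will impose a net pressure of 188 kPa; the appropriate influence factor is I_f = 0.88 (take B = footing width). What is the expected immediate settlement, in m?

S_e ≈ 0.0381 m

Immediate (elastic) settlement: S_e = q·B·(1−ν²)/E_s · I_f.
S_e = 188 × 4.4 × (1 − 0.39²) / 16200 × 0.88
    = 188 × 4.4 × 0.8479 / 16200 × 0.88
    = 0.0381 m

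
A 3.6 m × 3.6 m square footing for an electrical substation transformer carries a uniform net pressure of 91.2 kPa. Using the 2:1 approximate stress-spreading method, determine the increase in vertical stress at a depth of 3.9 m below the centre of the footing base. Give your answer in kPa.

By the 2:1 method the load spreads at 1 horizontal : 2 vertical, so at depth z the loaded area has grown by z in each plan dimension:
Δσ = qBL/((B+z)(L+z)) = 91.2×3.6×3.6/((3.6+3.9)(3.6+3.9)) = 21.012 kPa

Δσ_z ≈ 21 kPa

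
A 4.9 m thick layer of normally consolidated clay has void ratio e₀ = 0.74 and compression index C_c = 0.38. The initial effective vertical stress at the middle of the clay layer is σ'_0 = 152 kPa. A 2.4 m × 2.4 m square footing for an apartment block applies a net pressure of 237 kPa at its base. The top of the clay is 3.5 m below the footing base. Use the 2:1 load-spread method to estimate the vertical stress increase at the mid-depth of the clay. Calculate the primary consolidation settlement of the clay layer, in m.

Mid-depth of clay below the footing base: z = 3.5 + 4.9/2 = 5.95 m.
Stress increase at mid-clay by the 2:1 spreading method:
Δσ = qBL/((B+z)(L+z)) = 237×2.4×2.4/((2.4+5.95)(2.4+5.95)) = 19.579 kPa
Final effective stress: σ'_f = σ'_0 + Δσ = 152 + 19.579 = 171.58 kPa.
Normally consolidated clay, so the full stress increment lies on the virgin compression line:
S_c = C_c·H/(1+e₀)·log₁₀(σ'_f/σ'_0) = 0.38×4.9/(1+0.74)×log₁₀(171.58/152)
    = 1.0701 × 0.052623 = 0.05631 m

S_c ≈ 0.0563 m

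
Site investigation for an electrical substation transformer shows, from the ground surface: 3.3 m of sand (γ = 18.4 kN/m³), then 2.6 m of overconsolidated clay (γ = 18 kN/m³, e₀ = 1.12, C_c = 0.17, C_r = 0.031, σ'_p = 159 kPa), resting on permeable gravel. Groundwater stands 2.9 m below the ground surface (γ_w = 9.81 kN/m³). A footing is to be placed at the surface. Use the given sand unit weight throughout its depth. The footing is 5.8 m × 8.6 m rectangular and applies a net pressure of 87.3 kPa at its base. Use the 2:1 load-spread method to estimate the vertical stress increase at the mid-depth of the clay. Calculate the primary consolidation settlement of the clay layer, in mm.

S_c ≈ 6.36 mm

Mid-depth of clay below the ground surface: z = 3.3 + 2.6/2 = 4.6 m.
Total vertical stress at mid-clay: σ_v = 18.4×3.3 + 18×1.3 = 84.12 kPa.
Pore pressure: u = 9.81×(4.6 − 2.9) = 16.677 kPa.
Initial effective stress: σ'_0 = σ_v − u = 84.12 − 16.677 = 67.443 kPa.
Stress increase at mid-clay by the 2:1 spreading method:
Δσ = qBL/((B+z)(L+z)) = 87.3×5.8×8.6/((5.8+4.6)(8.6+4.6)) = 31.72 kPa
Final effective stress: σ'_f = 67.443 + 31.72 = 99.163 kPa.
σ'_f = 99.163 ≤ σ'_p = 159 kPa, so the clay remains overconsolidated and only the recompression index applies:
S_c = C_r·H/(1+e₀)·log₁₀(σ'_f/σ'_0) = 0.031×2.6/2.12×log₁₀(99.163/67.443)
    = 0.038018 × 0.16741 = 0.006365 m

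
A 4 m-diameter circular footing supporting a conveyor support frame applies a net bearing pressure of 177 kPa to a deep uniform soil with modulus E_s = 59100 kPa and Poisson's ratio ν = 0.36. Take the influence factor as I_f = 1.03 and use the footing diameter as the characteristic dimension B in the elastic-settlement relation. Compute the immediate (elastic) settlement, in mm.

S_e ≈ 10.7 mm

Immediate (elastic) settlement: S_e = q·B·(1−ν²)/E_s · I_f.
S_e = 177 × 4 × (1 − 0.36²) / 59100 × 1.03
    = 177 × 4 × 0.8704 / 59100 × 1.03
    = 0.01074 m = 10.74 mm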